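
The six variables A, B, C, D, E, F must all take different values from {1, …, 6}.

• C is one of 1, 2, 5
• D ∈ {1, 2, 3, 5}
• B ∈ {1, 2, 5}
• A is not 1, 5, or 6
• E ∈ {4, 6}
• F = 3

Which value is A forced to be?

4

F has just one choice, so F = 3. Strike 3 from A, D.
The 5 still-open variables together cover exactly {1, 2, 4, 5, 6} — 5 values for 5 variables — and 6 appears only in E's list, so E = 6.
The 4 still-open variables together cover exactly {1, 2, 4, 5} — 4 values for 4 variables — and 4 appears only in A's list, so A = 4.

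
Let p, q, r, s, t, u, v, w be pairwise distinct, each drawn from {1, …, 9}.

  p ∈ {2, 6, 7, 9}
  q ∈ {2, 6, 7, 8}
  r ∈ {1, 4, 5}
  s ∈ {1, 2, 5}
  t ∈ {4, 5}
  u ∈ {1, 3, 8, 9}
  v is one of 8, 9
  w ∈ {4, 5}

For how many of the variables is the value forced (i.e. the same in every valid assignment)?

2

t and w between them cover only {4, 5} — a naked pair. Remove those values from r, s.
r has just one choice, so r = 1. So s, u can't be 1.
That leaves s = 2. Remove 2 from p, q.
Determined: r=1, s=2. The other variables each still have more than one consistent value. That makes 2.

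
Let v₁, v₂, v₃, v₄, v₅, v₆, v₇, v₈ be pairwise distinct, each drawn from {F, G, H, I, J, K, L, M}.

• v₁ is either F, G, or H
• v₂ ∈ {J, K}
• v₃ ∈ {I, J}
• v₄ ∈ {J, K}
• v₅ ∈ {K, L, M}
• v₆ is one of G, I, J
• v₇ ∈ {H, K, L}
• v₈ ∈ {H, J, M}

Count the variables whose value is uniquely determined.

Among the 8 variables, F fits only v₁ (and all 8 values in {F, G, H, I, J, K, L, M} must be used), so v₁ = F.
Among the 7 still-open variables, G fits only v₆ (and all 7 values in {G, H, I, J, K, L, M} must be used), so v₆ = G.
Among the 6 still-open variables, I fits only v₃ (and all 6 values in {H, I, J, K, L, M} must be used), so v₃ = I.
The 2 variables v₂ and v₄ are confined to {J, K}, which locks those values in; drop them from v₅, v₇, v₈.
Determined: v₁=F, v₃=I, v₆=G. The other variables each still have more than one consistent value. That makes 3.

3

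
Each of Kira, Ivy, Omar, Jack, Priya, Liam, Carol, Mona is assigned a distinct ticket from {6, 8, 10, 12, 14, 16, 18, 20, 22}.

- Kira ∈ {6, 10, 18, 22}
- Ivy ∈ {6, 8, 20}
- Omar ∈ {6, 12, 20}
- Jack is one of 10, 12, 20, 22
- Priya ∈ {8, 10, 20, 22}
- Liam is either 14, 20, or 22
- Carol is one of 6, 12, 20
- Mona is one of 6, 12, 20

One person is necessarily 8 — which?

The 8 variables draw from only 8 values {6, 8, 10, 12, 14, 18, 20, 22}, so each is used; only Liam can be 14, hence Liam = 14.
The 7 still-open variables draw from only 7 values {6, 8, 10, 12, 18, 20, 22}, so each is used; only Kira can be 18, hence Kira = 18.
The 3 variables Omar, Carol, Mona are confined to {6, 12, 20}, which locks those values in; drop them from Ivy, Jack, Priya.
So 8 goes to Ivy.

Ivy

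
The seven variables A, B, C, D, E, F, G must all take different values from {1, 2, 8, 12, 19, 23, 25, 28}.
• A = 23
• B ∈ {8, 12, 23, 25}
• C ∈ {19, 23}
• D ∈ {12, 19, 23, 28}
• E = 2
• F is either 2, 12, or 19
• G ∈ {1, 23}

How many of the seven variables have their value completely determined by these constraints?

A has just one choice, so A = 23. Remove 23 from B, C, D, G.
That leaves C = 19. Strike 19 from D, F.
That leaves E = 2. Remove 2 from F.
That leaves F = 12. So B, D can't be 12.
G has just one choice, so G = 1.
D must be 28 (only option left).
Determined: A=23, C=19, D=28, E=2, F=12, G=1. The other variables each still have more than one consistent value. That makes 6.

6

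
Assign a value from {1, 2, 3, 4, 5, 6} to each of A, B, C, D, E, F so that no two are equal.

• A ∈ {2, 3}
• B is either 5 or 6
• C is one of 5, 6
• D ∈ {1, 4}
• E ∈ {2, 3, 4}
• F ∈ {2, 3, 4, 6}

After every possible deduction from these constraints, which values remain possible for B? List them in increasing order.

5, 6

The 6 variables draw from only 6 values {1, 2, 3, 4, 5, 6}, so each is used; only D can be 1, hence D = 1.
B and C share exactly the 2 values {5, 6}; by pigeonhole those values go to them, so strike 5, 6 from F.
No further eliminations apply; B can still be any of 5, 6.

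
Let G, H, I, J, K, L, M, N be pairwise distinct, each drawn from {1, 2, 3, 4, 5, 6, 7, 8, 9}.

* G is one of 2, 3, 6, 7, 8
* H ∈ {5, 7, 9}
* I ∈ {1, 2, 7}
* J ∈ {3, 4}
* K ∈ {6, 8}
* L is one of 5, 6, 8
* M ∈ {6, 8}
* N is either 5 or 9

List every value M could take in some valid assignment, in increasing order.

6, 8

The 2 variables K and M are confined to {6, 8}, which locks those values in; drop them from G, L.
L's domain is down to {5}, so L = 5. Strike 5 from H, N.
N has just one choice, so N = 9. So H can't be 9.
H's domain is down to {7}, so H = 7. Remove 7 from G, I.
No further eliminations apply; M can still be any of 6, 8.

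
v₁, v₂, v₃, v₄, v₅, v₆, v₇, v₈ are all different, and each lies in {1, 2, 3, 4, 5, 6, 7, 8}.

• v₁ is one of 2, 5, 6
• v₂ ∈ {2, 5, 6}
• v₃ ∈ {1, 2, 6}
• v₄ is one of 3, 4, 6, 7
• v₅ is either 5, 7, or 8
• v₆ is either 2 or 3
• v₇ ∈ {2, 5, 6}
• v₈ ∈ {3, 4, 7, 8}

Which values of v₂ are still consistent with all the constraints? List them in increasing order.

The 8 variables draw from only 8 values {1, 2, 3, 4, 5, 6, 7, 8}, so each is used; only v₃ can be 1, hence v₃ = 1.
The 3 variables v₁, v₂, v₇ are confined to {2, 5, 6}, which locks those values in; drop them from v₄, v₅, v₆.
v₆ has just one choice, so v₆ = 3. Remove 3 from v₄, v₈.
No further eliminations apply; v₂ can still be any of 2, 5, 6.

2, 5, 6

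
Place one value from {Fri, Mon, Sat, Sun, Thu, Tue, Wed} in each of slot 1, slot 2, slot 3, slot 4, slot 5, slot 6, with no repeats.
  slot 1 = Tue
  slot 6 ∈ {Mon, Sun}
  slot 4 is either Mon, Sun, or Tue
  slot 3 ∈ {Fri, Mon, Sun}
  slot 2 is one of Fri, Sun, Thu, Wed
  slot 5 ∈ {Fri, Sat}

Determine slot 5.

Sat

slot 1 must be Tue (only option left). Eliminate Tue elsewhere: slot 4.
The 2 variables slot 4 and slot 6 are confined to {Mon, Sun}, which locks those values in; drop them from slot 2, slot 3.
slot 3's domain is down to {Fri}, so slot 3 = Fri. So slot 2, slot 5 can't be Fri.
So slot 5 = Sat.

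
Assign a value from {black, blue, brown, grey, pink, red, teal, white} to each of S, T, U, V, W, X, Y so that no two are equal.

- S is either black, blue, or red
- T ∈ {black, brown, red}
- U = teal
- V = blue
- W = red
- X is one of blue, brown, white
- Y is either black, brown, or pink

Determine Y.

pink

U's domain is down to {teal}, so U = teal.
V must be blue (only option left). Strike blue from S, X.
That leaves W = red. Remove red from S, T.
That leaves S = black. So T, Y can't be black.
T must be brown (only option left). Strike brown from X, Y.
So Y = pink.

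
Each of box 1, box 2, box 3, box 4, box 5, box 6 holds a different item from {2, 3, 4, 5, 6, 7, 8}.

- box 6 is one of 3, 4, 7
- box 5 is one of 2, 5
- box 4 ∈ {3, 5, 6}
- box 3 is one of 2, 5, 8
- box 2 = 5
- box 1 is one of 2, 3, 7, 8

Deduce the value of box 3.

8

box 2 must be 5 (only option left). Remove 5 from box 3, box 4, box 5.
box 5 has just one choice, so box 5 = 2. Eliminate 2 elsewhere: box 1, box 3.
So box 3 = 8.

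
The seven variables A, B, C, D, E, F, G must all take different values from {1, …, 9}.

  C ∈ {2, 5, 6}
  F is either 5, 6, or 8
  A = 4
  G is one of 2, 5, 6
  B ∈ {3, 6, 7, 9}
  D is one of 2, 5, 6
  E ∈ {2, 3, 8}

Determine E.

3

A has just one choice, so A = 4.
The 3 variables C, D, G are confined to {2, 5, 6}, which locks those values in; drop them from B, E, F.
F has just one choice, so F = 8. Remove 8 from E.
So E = 3.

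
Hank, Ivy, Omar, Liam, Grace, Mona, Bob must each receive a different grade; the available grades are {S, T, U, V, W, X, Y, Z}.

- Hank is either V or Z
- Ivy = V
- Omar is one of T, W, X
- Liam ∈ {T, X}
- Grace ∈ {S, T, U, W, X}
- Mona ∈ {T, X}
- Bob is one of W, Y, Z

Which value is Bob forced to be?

Ivy's domain is down to {V}, so Ivy = V. Strike V from Hank.
Hank has just one choice, so Hank = Z. Strike Z from Bob.
Liam and Mona between them cover only {T, X} — a naked pair. Remove those values from Omar, Grace.
Omar's domain is down to {W}, so Omar = W. So Grace, Bob can't be W.
So Bob = Y.

Y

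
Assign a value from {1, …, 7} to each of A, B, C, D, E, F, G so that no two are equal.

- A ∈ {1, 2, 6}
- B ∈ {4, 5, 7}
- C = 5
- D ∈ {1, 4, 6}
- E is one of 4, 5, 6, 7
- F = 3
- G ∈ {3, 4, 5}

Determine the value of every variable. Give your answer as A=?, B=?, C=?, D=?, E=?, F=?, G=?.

A=2, B=7, C=5, D=1, E=6, F=3, G=4

C must be 5 (only option left). Eliminate 5 elsewhere: B, E, G.
F has just one choice, so F = 3. So G can't be 3.
That leaves G = 4. Remove 4 from B, D, E.
B's domain is down to {7}, so B = 7. So E can't be 7.
E's domain is down to {6}, so E = 6. Remove 6 from A, D.
D's domain is down to {1}, so D = 1. Strike 1 from A.
A's domain is down to {2}, so A = 2.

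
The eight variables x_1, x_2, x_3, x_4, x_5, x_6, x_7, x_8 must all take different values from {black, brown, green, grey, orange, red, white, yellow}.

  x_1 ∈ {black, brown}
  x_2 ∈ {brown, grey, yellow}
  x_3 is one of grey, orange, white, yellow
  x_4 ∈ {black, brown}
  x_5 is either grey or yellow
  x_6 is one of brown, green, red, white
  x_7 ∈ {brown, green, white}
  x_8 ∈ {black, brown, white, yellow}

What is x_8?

white

The 8 variables together cover exactly {black, brown, green, grey, orange, red, white, yellow} — 8 values for 8 variables — and orange appears only in x_3's list, so x_3 = orange.
The 7 still-open variables together cover exactly {black, brown, green, grey, red, white, yellow} — 7 values for 7 variables — and red appears only in x_6's list, so x_6 = red.
Among the 6 still-open variables, green fits only x_7 (and all 6 values in {black, brown, green, grey, white, yellow} must be used), so x_7 = green.
The 5 still-open variables draw from only 5 values {black, brown, grey, white, yellow}, so each is used; only x_8 can be white, hence x_8 = white.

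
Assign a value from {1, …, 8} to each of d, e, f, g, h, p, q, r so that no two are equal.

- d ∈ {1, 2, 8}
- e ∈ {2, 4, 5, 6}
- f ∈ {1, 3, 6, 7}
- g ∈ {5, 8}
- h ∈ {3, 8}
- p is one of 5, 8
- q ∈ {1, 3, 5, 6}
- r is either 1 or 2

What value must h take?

3

The 8 variables draw from only 8 values {1, 2, 3, 4, 5, 6, 7, 8}, so each is used; only e can be 4, hence e = 4.
The 7 still-open variables draw from only 7 values {1, 2, 3, 5, 6, 7, 8}, so each is used; only f can be 7, hence f = 7.
The 6 still-open variables together cover exactly {1, 2, 3, 5, 6, 8} — 6 values for 6 variables — and 6 appears only in q's list, so q = 6.
The 5 still-open variables together cover exactly {1, 2, 3, 5, 8} — 5 values for 5 variables — and 3 appears only in h's list, so h = 3.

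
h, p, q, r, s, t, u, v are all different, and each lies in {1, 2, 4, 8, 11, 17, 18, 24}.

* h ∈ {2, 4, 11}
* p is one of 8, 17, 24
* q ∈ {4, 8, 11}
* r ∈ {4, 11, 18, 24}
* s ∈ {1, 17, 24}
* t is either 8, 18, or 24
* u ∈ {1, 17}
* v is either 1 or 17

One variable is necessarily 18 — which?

The 8 variables draw from only 8 values {1, 2, 4, 8, 11, 17, 18, 24}, so each is used; only h can be 2, hence h = 2.
The 2 variables u and v are confined to {1, 17}, which locks those values in; drop them from p, s.
s's domain is down to {24}, so s = 24. Strike 24 from p, r, t.
p must be 8 (only option left). Remove 8 from q, t.
So 18 goes to t.

t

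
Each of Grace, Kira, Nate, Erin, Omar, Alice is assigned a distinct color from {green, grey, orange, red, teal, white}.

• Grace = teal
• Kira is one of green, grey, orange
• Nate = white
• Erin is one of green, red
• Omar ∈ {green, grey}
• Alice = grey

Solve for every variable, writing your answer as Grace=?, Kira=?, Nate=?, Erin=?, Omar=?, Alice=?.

Grace has just one choice, so Grace = teal.
Nate has just one choice, so Nate = white.
Alice's domain is down to {grey}, so Alice = grey. So Kira, Omar can't be grey.
Omar's domain is down to {green}, so Omar = green. So Kira, Erin can't be green.
That leaves Kira = orange.
Erin has just one choice, so Erin = red.

Grace=teal, Kira=orange, Nate=white, Erin=red, Omar=green, Alice=grey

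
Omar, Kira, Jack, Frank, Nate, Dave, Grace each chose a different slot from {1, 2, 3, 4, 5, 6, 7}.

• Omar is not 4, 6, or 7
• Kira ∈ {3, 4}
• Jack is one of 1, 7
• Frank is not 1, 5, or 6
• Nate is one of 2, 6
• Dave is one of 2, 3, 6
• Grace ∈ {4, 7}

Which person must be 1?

The 7 variables together cover exactly {1, 2, 3, 4, 5, 6, 7} — 7 values for 7 variables — and 5 appears only in Omar's list, so Omar = 5.
The 6 still-open variables draw from only 6 values {1, 2, 3, 4, 6, 7}, so each is used; only Jack can be 1, hence Jack = 1.

Jack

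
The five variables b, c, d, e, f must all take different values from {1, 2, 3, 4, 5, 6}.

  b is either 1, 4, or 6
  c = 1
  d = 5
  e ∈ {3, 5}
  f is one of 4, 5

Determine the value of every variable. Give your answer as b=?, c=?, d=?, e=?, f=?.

c has just one choice, so c = 1. So b can't be 1.
That leaves d = 5. Strike 5 from e, f.
e must be 3 (only option left).
f has just one choice, so f = 4. So b can't be 4.
b's domain is down to {6}, so b = 6.

b=6, c=1, d=5, e=3, f=4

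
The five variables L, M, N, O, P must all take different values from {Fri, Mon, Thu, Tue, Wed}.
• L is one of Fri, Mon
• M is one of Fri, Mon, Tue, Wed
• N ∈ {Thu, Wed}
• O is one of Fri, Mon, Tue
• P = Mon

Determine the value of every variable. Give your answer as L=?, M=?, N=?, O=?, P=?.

L=Fri, M=Wed, N=Thu, O=Tue, P=Mon

P has just one choice, so P = Mon. Strike Mon from L, M, O.
L has just one choice, so L = Fri. Strike Fri from M, O.
O's domain is down to {Tue}, so O = Tue. Strike Tue from M.
That leaves M = Wed. Strike Wed from N.
That leaves N = Thu.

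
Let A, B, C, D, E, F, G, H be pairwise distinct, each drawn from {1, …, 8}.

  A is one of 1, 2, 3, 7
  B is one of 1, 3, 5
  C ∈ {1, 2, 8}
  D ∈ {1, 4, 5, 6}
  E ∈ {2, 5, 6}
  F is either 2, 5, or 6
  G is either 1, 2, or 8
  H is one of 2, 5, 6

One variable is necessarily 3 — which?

B

The 8 variables together cover exactly {1, 2, 3, 4, 5, 6, 7, 8} — 8 values for 8 variables — and 4 appears only in D's list, so D = 4.
The 7 still-open variables together cover exactly {1, 2, 3, 5, 6, 7, 8} — 7 values for 7 variables — and 7 appears only in A's list, so A = 7.
Among the 6 still-open variables, 3 fits only B (and all 6 values in {1, 2, 3, 5, 6, 8} must be used), so B = 3.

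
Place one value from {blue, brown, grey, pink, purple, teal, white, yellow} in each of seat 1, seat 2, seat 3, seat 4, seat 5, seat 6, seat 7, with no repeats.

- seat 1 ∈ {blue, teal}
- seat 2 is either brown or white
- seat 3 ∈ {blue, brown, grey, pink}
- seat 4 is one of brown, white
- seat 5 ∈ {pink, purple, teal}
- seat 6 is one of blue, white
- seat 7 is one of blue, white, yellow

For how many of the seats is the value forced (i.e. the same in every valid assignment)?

3

seat 2 and seat 4 between them cover only {brown, white} — a naked pair. Remove those values from seat 3, seat 6, seat 7.
seat 6 must be blue (only option left). Eliminate blue elsewhere: seat 1, seat 3, seat 7.
seat 7's domain is down to {yellow}, so seat 7 = yellow.
seat 1 has just one choice, so seat 1 = teal. So seat 5 can't be teal.
Determined: seat 1=teal, seat 6=blue, seat 7=yellow. The other seats each still have more than one consistent value. That makes 3.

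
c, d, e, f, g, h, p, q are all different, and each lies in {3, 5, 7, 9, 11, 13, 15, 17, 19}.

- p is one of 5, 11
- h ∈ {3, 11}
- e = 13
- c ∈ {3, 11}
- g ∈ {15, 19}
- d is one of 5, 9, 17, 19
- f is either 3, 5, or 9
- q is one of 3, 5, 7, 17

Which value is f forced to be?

9

e must be 13 (only option left).
c and h between them cover only {3, 11} — a naked pair. Remove those values from f, p, q.
p has just one choice, so p = 5. So d, f, q can't be 5.
So f = 9.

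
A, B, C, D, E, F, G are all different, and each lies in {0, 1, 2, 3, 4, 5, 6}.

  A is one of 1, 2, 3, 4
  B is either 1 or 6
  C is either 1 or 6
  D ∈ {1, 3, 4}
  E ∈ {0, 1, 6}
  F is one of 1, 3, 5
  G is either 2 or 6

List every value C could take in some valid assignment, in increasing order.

1, 6

The 7 variables draw from only 7 values {0, 1, 2, 3, 4, 5, 6}, so each is used; only E can be 0, hence E = 0.
Among the 6 still-open variables, 5 fits only F (and all 6 values in {1, 2, 3, 4, 5, 6} must be used), so F = 5.
B and C between them cover only {1, 6} — a naked pair. Remove those values from A, D, G.
That leaves G = 2. So A can't be 2.
No further eliminations apply; C can still be any of 1, 6.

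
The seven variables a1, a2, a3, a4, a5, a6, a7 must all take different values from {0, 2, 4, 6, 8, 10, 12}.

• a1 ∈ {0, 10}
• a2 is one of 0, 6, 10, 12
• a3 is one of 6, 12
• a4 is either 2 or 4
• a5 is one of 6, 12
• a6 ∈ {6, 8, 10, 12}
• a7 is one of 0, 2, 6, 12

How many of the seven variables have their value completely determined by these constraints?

The 7 variables together cover exactly {0, 2, 4, 6, 8, 10, 12} — 7 values for 7 variables — and 4 appears only in a4's list, so a4 = 4.
The 6 still-open variables together cover exactly {0, 2, 6, 8, 10, 12} — 6 values for 6 variables — and 2 appears only in a7's list, so a7 = 2.
The 5 still-open variables draw from only 5 values {0, 6, 8, 10, 12}, so each is used; only a6 can be 8, hence a6 = 8.
a3 and a5 between them cover only {6, 12} — a naked pair. Remove those values from a2.
Determined: a4=4, a6=8, a7=2. The other variables each still have more than one consistent value. That makes 3.

3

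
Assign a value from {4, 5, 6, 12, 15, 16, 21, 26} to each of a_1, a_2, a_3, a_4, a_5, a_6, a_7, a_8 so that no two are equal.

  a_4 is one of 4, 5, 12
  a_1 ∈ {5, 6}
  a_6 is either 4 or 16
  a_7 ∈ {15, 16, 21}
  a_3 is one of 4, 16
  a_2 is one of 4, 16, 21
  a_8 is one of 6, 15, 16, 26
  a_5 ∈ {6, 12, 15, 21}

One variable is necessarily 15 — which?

a_7

The 8 variables together cover exactly {4, 5, 6, 12, 15, 16, 21, 26} — 8 values for 8 variables — and 26 appears only in a_8's list, so a_8 = 26.
The 2 variables a_3 and a_6 are confined to {4, 16}, which locks those values in; drop them from a_2, a_4, a_7.
a_2's domain is down to {21}, so a_2 = 21. Strike 21 from a_5, a_7.
So 15 goes to a_7.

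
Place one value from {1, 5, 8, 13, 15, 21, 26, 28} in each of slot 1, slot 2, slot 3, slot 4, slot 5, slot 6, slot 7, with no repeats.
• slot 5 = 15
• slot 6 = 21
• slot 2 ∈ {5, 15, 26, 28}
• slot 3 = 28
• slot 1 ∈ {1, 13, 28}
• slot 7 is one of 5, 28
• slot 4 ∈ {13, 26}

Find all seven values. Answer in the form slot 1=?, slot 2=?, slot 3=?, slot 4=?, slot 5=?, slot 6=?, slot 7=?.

slot 3 has just one choice, so slot 3 = 28. Eliminate 28 elsewhere: slot 1, slot 2, slot 7.
That leaves slot 5 = 15. So slot 2 can't be 15.
slot 6 has just one choice, so slot 6 = 21.
slot 7 must be 5 (only option left). Eliminate 5 elsewhere: slot 2.
slot 2 has just one choice, so slot 2 = 26. Remove 26 from slot 4.
slot 4's domain is down to {13}, so slot 4 = 13. Eliminate 13 elsewhere: slot 1.
That leaves slot 1 = 1.

slot 1=1, slot 2=26, slot 3=28, slot 4=13, slot 5=15, slot 6=21, slot 7=5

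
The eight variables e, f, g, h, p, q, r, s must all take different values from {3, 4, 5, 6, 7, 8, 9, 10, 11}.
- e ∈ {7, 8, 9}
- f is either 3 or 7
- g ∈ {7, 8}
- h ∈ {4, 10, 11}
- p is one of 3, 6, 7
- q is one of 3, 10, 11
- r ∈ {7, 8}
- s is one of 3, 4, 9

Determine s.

Among the 8 variables, 6 fits only p (and all 8 values in {3, 4, 6, 7, 8, 9, 10, 11} must be used), so p = 6.
g and r between them cover only {7, 8} — a naked pair. Remove those values from e, f.
e has just one choice, so e = 9. Strike 9 from s.
f's domain is down to {3}, so f = 3. Strike 3 from q, s.
So s = 4.

4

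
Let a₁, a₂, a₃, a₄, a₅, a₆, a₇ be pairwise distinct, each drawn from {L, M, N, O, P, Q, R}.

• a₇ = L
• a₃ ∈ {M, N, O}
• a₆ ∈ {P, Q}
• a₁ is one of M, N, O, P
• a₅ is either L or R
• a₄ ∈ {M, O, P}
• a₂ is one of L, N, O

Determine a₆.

a₇'s domain is down to {L}, so a₇ = L. So a₂, a₅ can't be L.
a₅ must be R (only option left).
The 5 still-open variables together cover exactly {M, N, O, P, Q} — 5 values for 5 variables — and Q appears only in a₆'s list, so a₆ = Q.

Q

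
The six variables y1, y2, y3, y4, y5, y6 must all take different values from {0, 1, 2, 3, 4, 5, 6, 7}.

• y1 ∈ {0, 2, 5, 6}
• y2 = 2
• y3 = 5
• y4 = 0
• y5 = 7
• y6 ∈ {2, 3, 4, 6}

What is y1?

6

y2 must be 2 (only option left). Remove 2 from y1, y6.
y3's domain is down to {5}, so y3 = 5. Strike 5 from y1.
That leaves y4 = 0. So y1 can't be 0.
So y1 = 6.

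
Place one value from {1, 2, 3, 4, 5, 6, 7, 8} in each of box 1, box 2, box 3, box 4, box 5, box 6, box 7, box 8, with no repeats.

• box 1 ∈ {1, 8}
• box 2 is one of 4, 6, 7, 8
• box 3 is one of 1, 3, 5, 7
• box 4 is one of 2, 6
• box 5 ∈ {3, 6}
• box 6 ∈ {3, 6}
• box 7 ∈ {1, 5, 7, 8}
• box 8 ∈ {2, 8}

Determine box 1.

1

The 8 variables draw from only 8 values {1, 2, 3, 4, 5, 6, 7, 8}, so each is used; only box 2 can be 4, hence box 2 = 4.
box 5 and box 6 share exactly the 2 values {3, 6}; by pigeonhole those values go to them, so strike 3, 6 from box 3, box 4.
box 4 must be 2 (only option left). Eliminate 2 elsewhere: box 8.
box 8 has just one choice, so box 8 = 8. So box 1, box 7 can't be 8.
So box 1 = 1.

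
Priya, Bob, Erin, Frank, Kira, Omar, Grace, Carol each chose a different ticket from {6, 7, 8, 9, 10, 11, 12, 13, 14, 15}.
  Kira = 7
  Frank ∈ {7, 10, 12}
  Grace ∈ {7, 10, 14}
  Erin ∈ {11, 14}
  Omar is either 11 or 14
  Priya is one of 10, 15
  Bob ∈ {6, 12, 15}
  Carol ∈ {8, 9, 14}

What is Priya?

Kira's domain is down to {7}, so Kira = 7. Remove 7 from Frank, Grace.
Erin and Omar share exactly the 2 values {11, 14}; by pigeonhole those values go to them, so strike 11, 14 from Grace, Carol.
Grace has just one choice, so Grace = 10. Remove 10 from Priya, Frank.
So Priya = 15.

15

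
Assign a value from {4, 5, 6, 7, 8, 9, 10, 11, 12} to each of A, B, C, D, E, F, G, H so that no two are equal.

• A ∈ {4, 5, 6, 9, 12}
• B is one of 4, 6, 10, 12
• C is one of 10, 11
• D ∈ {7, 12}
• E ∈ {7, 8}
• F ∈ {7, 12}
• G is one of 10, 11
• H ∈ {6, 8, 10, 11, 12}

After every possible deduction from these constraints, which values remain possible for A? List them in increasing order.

The 2 variables C and G are confined to {10, 11}, which locks those values in; drop them from B, H.
D and F share exactly the 2 values {7, 12}; by pigeonhole those values go to them, so strike 7, 12 from A, B, E, H.
E's domain is down to {8}, so E = 8. So H can't be 8.
That leaves H = 6. Eliminate 6 elsewhere: A, B.
That leaves B = 4. Remove 4 from A.
No further eliminations apply; A can still be any of 5, 9.

5, 9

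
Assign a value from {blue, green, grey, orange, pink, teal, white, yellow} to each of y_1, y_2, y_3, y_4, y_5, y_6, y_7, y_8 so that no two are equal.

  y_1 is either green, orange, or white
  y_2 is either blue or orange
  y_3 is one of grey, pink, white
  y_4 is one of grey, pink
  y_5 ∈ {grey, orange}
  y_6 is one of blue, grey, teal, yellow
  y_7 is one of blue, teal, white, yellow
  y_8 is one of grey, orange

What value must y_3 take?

The 8 variables draw from only 8 values {blue, green, grey, orange, pink, teal, white, yellow}, so each is used; only y_1 can be green, hence y_1 = green.
The 2 variables y_5 and y_8 are confined to {grey, orange}, which locks those values in; drop them from y_2, y_3, y_4, y_6.
That leaves y_2 = blue. Eliminate blue elsewhere: y_6, y_7.
y_4 must be pink (only option left). Strike pink from y_3.
So y_3 = white.

white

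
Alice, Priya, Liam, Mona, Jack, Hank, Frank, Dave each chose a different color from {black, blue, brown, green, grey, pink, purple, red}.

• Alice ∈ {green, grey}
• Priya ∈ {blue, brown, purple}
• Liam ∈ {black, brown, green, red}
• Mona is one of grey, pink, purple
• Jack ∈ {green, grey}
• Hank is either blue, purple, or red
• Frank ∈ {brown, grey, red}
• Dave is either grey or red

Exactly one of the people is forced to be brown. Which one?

Frank

Among the 8 variables, black fits only Liam (and all 8 values in {black, blue, brown, green, grey, pink, purple, red} must be used), so Liam = black.
The 7 still-open variables draw from only 7 values {blue, brown, green, grey, pink, purple, red}, so each is used; only Mona can be pink, hence Mona = pink.
The 2 variables Alice and Jack are confined to {green, grey}, which locks those values in; drop them from Frank, Dave.
Dave must be red (only option left). Strike red from Hank, Frank.
So brown goes to Frank.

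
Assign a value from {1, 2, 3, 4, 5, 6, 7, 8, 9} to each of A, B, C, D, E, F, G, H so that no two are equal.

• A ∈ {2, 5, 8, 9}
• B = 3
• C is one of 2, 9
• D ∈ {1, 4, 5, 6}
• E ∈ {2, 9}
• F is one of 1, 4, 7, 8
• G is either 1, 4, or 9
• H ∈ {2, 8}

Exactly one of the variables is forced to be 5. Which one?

B's domain is down to {3}, so B = 3.
C and E between them cover only {2, 9} — a naked pair. Remove those values from A, G, H.
H must be 8 (only option left). Strike 8 from A, F.
So 5 goes to A.

A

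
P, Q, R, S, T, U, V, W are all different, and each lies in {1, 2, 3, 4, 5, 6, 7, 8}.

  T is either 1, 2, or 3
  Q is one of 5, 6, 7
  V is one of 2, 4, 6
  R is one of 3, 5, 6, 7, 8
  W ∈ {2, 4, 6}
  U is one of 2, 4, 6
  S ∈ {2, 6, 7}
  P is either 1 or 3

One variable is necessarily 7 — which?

S

The 8 variables together cover exactly {1, 2, 3, 4, 5, 6, 7, 8} — 8 values for 8 variables — and 8 appears only in R's list, so R = 8.
The 7 still-open variables together cover exactly {1, 2, 3, 4, 5, 6, 7} — 7 values for 7 variables — and 5 appears only in Q's list, so Q = 5.
The 6 still-open variables draw from only 6 values {1, 2, 3, 4, 6, 7}, so each is used; only S can be 7, hence S = 7.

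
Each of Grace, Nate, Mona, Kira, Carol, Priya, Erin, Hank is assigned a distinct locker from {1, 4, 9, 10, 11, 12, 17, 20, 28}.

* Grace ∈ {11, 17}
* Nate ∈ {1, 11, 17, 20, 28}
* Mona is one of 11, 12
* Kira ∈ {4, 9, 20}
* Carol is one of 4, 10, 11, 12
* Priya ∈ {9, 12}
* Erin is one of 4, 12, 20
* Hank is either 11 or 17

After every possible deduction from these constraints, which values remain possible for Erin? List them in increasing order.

4, 20

Grace and Hank between them cover only {11, 17} — a naked pair. Remove those values from Nate, Mona, Carol.
Mona's domain is down to {12}, so Mona = 12. Eliminate 12 elsewhere: Carol, Priya, Erin.
Priya's domain is down to {9}, so Priya = 9. Strike 9 from Kira.
Kira and Erin between them cover only {4, 20} — a naked pair. Remove those values from Nate, Carol.
Carol must be 10 (only option left).
No further eliminations apply; Erin can still be any of 4, 20.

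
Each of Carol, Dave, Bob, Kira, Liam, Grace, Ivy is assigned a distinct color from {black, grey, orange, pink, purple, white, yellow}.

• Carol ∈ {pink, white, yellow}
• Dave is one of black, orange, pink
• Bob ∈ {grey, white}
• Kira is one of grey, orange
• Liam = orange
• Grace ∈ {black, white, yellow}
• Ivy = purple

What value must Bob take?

Liam has just one choice, so Liam = orange. So Dave, Kira can't be orange.
Ivy has just one choice, so Ivy = purple.
Kira's domain is down to {grey}, so Kira = grey. Remove grey from Bob.
So Bob = white.

white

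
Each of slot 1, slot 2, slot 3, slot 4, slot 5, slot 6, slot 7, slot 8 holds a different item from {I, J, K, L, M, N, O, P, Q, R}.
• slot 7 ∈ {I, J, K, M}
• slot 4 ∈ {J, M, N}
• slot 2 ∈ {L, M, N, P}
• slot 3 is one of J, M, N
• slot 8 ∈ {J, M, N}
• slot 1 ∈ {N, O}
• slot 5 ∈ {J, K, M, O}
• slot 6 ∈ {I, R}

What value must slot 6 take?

R

The 3 variables slot 3, slot 4, slot 8 are confined to {J, M, N}, which locks those values in; drop them from slot 1, slot 2, slot 5, slot 7.
slot 1's domain is down to {O}, so slot 1 = O. Remove O from slot 5.
That leaves slot 5 = K. So slot 7 can't be K.
slot 7 has just one choice, so slot 7 = I. Remove I from slot 6.
So slot 6 = R.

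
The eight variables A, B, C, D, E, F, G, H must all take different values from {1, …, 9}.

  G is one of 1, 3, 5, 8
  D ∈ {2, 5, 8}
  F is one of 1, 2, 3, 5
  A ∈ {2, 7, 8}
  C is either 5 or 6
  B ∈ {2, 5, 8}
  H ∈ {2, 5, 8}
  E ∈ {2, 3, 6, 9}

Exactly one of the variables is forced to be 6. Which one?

C

The 8 variables draw from only 8 values {1, 2, 3, 5, 6, 7, 8, 9}, so each is used; only A can be 7, hence A = 7.
The 7 still-open variables together cover exactly {1, 2, 3, 5, 6, 8, 9} — 7 values for 7 variables — and 9 appears only in E's list, so E = 9.
The 6 still-open variables together cover exactly {1, 2, 3, 5, 6, 8} — 6 values for 6 variables — and 6 appears only in C's list, so C = 6.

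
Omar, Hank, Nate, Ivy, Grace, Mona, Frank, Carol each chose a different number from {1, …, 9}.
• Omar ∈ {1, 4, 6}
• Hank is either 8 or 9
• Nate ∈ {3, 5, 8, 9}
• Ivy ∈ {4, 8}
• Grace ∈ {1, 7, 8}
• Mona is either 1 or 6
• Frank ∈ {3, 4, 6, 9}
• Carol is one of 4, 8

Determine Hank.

The 8 variables draw from only 8 values {1, 3, 4, 5, 6, 7, 8, 9}, so each is used; only Nate can be 5, hence Nate = 5.
Among the 7 still-open variables, 3 fits only Frank (and all 7 values in {1, 3, 4, 6, 7, 8, 9} must be used), so Frank = 3.
The 6 still-open variables together cover exactly {1, 4, 6, 7, 8, 9} — 6 values for 6 variables — and 7 appears only in Grace's list, so Grace = 7.
The 5 still-open variables together cover exactly {1, 4, 6, 8, 9} — 5 values for 5 variables — and 9 appears only in Hank's list, so Hank = 9.

9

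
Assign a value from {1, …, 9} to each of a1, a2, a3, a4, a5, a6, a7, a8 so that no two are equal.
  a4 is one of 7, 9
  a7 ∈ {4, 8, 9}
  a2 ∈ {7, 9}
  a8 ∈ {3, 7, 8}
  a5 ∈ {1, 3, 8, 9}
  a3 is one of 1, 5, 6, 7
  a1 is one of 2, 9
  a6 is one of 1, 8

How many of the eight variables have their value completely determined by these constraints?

a2 and a4 share exactly the 2 values {7, 9}; by pigeonhole those values go to them, so strike 7, 9 from a1, a3, a5, a7, a8.
a1 has just one choice, so a1 = 2.
a5, a6, a8 share exactly the 3 values {1, 3, 8}; by pigeonhole those values go to them, so strike 1, 3, 8 from a3, a7.
That leaves a7 = 4.
Determined: a1=2, a7=4. The other variables each still have more than one consistent value. That makes 2.

2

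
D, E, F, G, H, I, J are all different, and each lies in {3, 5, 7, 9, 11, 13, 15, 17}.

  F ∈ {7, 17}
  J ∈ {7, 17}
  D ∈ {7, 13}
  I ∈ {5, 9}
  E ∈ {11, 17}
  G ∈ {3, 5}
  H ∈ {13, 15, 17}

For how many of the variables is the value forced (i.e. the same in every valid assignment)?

3

The 2 variables F and J are confined to {7, 17}, which locks those values in; drop them from D, E, H.
D has just one choice, so D = 13. Eliminate 13 elsewhere: H.
E's domain is down to {11}, so E = 11.
That leaves H = 15.
Determined: D=13, E=11, H=15. The other variables each still have more than one consistent value. That makes 3.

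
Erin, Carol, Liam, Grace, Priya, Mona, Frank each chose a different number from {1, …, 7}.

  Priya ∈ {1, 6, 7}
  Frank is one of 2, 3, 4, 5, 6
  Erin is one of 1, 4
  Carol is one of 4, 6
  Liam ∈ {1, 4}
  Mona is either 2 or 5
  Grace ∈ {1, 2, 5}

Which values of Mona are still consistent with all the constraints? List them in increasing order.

The 7 variables together cover exactly {1, 2, 3, 4, 5, 6, 7} — 7 values for 7 variables — and 3 appears only in Frank's list, so Frank = 3.
Among the 6 still-open variables, 7 fits only Priya (and all 6 values in {1, 2, 4, 5, 6, 7} must be used), so Priya = 7.
The 5 still-open variables together cover exactly {1, 2, 4, 5, 6} — 5 values for 5 variables — and 6 appears only in Carol's list, so Carol = 6.
Erin and Liam share exactly the 2 values {1, 4}; by pigeonhole those values go to them, so strike 1, 4 from Grace.
No further eliminations apply; Mona can still be any of 2, 5.

2, 5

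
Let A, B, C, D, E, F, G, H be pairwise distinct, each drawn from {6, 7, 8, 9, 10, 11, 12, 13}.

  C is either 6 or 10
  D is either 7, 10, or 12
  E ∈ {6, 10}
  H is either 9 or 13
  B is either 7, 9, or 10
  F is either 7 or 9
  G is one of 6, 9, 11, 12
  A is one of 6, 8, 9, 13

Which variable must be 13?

H

The 8 variables together cover exactly {6, 7, 8, 9, 10, 11, 12, 13} — 8 values for 8 variables — and 8 appears only in A's list, so A = 8.
Among the 7 still-open variables, 11 fits only G (and all 7 values in {6, 7, 9, 10, 11, 12, 13} must be used), so G = 11.
Among the 6 still-open variables, 12 fits only D (and all 6 values in {6, 7, 9, 10, 12, 13} must be used), so D = 12.
The 5 still-open variables together cover exactly {6, 7, 9, 10, 13} — 5 values for 5 variables — and 13 appears only in H's list, so H = 13.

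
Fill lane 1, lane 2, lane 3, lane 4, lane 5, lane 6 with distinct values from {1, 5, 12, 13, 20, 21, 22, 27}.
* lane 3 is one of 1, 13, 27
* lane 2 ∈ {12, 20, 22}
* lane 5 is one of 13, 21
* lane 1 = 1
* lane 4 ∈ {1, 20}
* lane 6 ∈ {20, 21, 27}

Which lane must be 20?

lane 4

lane 1 must be 1 (only option left). Remove 1 from lane 3, lane 4.
So 20 goes to lane 4.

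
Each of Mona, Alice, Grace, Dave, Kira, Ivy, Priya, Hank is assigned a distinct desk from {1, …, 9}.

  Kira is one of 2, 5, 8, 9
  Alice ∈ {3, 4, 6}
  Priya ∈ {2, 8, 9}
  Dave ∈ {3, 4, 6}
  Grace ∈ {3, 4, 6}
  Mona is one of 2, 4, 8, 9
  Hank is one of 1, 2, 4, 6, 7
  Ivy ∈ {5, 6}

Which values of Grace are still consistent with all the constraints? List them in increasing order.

Alice, Grace, Dave share exactly the 3 values {3, 4, 6}; by pigeonhole those values go to them, so strike 3, 4, 6 from Mona, Ivy, Hank.
Ivy has just one choice, so Ivy = 5. Eliminate 5 elsewhere: Kira.
Mona, Kira, Priya between them cover only {2, 8, 9} — a naked triple. Remove those values from Hank.
No further eliminations apply; Grace can still be any of 3, 4, 6.

3, 4, 6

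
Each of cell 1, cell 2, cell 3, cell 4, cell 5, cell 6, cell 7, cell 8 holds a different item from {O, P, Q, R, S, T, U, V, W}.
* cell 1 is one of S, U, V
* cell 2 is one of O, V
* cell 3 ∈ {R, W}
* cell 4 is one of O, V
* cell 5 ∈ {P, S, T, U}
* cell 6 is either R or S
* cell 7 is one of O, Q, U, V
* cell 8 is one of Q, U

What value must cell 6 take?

cell 2 and cell 4 share exactly the 2 values {O, V}; by pigeonhole those values go to them, so strike O, V from cell 1, cell 7.
cell 7 and cell 8 between them cover only {Q, U} — a naked pair. Remove those values from cell 1, cell 5.
cell 1's domain is down to {S}, so cell 1 = S. So cell 5, cell 6 can't be S.
So cell 6 = R.

R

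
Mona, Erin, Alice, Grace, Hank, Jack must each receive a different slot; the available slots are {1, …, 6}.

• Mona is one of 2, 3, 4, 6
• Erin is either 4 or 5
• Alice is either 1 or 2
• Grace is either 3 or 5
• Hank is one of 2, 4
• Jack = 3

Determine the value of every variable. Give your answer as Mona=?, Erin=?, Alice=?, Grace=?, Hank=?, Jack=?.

Mona=6, Erin=4, Alice=1, Grace=5, Hank=2, Jack=3

Jack's domain is down to {3}, so Jack = 3. Remove 3 from Mona, Grace.
That leaves Grace = 5. Eliminate 5 elsewhere: Erin.
Erin has just one choice, so Erin = 4. Remove 4 from Mona, Hank.
Hank must be 2 (only option left). So Mona, Alice can't be 2.
Mona has just one choice, so Mona = 6.
Alice must be 1 (only option left).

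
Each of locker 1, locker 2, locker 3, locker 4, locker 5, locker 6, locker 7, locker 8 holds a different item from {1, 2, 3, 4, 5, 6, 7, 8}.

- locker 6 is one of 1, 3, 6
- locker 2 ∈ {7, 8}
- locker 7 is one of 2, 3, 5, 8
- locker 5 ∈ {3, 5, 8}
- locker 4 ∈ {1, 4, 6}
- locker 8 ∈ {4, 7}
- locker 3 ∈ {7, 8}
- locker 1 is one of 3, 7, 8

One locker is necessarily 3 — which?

locker 1

The 8 variables draw from only 8 values {1, 2, 3, 4, 5, 6, 7, 8}, so each is used; only locker 7 can be 2, hence locker 7 = 2.
Among the 7 still-open variables, 5 fits only locker 5 (and all 7 values in {1, 3, 4, 5, 6, 7, 8} must be used), so locker 5 = 5.
The 2 variables locker 2 and locker 3 are confined to {7, 8}, which locks those values in; drop them from locker 1, locker 8.
So 3 goes to locker 1.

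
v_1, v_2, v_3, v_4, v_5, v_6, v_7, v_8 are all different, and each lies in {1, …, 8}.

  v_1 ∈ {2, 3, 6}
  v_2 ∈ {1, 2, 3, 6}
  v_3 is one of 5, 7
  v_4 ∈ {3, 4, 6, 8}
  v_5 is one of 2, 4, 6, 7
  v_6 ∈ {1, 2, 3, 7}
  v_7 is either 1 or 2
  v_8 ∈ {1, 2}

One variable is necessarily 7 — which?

Among the 8 variables, 5 fits only v_3 (and all 8 values in {1, 2, 3, 4, 5, 6, 7, 8} must be used), so v_3 = 5.
The 7 still-open variables together cover exactly {1, 2, 3, 4, 6, 7, 8} — 7 values for 7 variables — and 8 appears only in v_4's list, so v_4 = 8.
The 6 still-open variables draw from only 6 values {1, 2, 3, 4, 6, 7}, so each is used; only v_5 can be 4, hence v_5 = 4.
The 5 still-open variables draw from only 5 values {1, 2, 3, 6, 7}, so each is used; only v_6 can be 7, hence v_6 = 7.

v_6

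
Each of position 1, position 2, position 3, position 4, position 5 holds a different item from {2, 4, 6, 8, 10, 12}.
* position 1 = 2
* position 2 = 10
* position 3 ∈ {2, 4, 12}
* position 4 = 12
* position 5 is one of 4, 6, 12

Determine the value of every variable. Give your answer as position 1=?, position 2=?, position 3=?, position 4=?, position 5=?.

position 1=2, position 2=10, position 3=4, position 4=12, position 5=6

position 1's domain is down to {2}, so position 1 = 2. So position 3 can't be 2.
position 2 has just one choice, so position 2 = 10.
position 4's domain is down to {12}, so position 4 = 12. So position 3, position 5 can't be 12.
That leaves position 3 = 4. Remove 4 from position 5.
position 5 must be 6 (only option left).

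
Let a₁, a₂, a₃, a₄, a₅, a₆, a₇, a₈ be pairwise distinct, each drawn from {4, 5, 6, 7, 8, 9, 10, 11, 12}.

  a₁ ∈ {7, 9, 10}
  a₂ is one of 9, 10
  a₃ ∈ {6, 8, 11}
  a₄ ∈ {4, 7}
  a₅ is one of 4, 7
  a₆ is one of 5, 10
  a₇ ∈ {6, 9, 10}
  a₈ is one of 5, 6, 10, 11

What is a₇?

The 8 variables together cover exactly {4, 5, 6, 7, 8, 9, 10, 11} — 8 values for 8 variables — and 8 appears only in a₃'s list, so a₃ = 8.
The 7 still-open variables together cover exactly {4, 5, 6, 7, 9, 10, 11} — 7 values for 7 variables — and 11 appears only in a₈'s list, so a₈ = 11.
The 6 still-open variables draw from only 6 values {4, 5, 6, 7, 9, 10}, so each is used; only a₆ can be 5, hence a₆ = 5.
Among the 5 still-open variables, 6 fits only a₇ (and all 5 values in {4, 6, 7, 9, 10} must be used), so a₇ = 6.

6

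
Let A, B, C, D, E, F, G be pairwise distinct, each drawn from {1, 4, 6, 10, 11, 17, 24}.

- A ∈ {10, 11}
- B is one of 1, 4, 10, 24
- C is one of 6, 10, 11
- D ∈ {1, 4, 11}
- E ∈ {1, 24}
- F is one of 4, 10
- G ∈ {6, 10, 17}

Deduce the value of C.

6

Among the 7 variables, 17 fits only G (and all 7 values in {1, 4, 6, 10, 11, 17, 24} must be used), so G = 17.
The 6 still-open variables draw from only 6 values {1, 4, 6, 10, 11, 24}, so each is used; only C can be 6, hence C = 6.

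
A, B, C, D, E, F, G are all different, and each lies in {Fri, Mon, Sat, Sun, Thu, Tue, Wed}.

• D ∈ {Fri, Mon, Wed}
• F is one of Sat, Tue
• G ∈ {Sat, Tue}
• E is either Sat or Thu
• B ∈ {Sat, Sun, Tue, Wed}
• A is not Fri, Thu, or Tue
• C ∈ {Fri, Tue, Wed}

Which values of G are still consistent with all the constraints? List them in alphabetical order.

Sat, Tue

Among the 7 variables, Thu fits only E (and all 7 values in {Fri, Mon, Sat, Sun, Thu, Tue, Wed} must be used), so E = Thu.
F and G between them cover only {Sat, Tue} — a naked pair. Remove those values from A, B, C.
No further eliminations apply; G can still be any of Sat, Tue.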